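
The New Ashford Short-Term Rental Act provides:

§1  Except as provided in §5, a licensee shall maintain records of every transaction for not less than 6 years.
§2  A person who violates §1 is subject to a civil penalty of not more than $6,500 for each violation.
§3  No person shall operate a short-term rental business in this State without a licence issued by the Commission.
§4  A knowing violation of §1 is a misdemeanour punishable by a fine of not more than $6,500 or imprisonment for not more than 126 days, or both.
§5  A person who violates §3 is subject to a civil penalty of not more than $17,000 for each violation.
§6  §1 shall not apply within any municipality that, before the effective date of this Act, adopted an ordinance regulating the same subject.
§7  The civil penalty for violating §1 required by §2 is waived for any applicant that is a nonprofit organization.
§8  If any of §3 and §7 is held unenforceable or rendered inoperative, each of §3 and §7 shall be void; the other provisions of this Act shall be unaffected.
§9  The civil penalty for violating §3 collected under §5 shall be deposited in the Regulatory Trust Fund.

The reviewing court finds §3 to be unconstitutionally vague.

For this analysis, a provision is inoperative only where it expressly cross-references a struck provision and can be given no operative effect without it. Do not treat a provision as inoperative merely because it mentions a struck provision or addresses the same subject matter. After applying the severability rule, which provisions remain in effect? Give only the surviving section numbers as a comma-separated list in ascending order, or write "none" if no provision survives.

§3 is struck. The only function of §5 is the civil penalty for violating §3, so it cannot stand once §3 is removed. §9 operates only by reference to §5, so it falls with §5. Although §1 refers to §5, its operative terms do not depend on §5, so it remains in effect. §8 declares §3 and §7 mutually dependent; since one of them has fallen, all of them are of no effect. That brings down §7 as well. The remainder continues in force under §8. §1, §2, §4, §6, and §8 remain in effect.

1, 2, 4, 6, 8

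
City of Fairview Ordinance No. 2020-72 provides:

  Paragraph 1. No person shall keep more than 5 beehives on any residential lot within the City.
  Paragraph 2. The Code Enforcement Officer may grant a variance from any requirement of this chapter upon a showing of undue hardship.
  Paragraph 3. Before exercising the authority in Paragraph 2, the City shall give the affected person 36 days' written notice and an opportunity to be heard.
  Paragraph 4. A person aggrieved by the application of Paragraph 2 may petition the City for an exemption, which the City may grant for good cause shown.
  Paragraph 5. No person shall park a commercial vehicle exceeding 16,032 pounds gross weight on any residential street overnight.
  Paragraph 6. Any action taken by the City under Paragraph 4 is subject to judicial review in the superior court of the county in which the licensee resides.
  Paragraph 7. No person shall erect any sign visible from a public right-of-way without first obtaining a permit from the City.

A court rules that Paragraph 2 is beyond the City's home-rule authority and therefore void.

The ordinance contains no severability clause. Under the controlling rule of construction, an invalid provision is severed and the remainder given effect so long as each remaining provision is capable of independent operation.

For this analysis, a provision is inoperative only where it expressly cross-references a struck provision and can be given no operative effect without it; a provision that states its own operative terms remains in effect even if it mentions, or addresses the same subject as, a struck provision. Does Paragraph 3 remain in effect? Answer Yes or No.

Paragraph 2 is struck. Paragraph 3 operates only by reference to Paragraph 2, so it falls with Paragraph 2. Paragraph 4 has no operative effect of its own apart from Paragraph 2 and is therefore inoperative. The only function of Paragraph 6 is the judicial-review right for Paragraph 4, so it cannot stand once Paragraph 4 is removed. With no severability clause, the stated default rule severs what cannot stand and enforces each remaining provision that can operate on its own. That leaves Paragraph 1, Paragraph 5, and Paragraph 7 in effect. Paragraph 3 is among the inoperative provisions, so the answer is no.

No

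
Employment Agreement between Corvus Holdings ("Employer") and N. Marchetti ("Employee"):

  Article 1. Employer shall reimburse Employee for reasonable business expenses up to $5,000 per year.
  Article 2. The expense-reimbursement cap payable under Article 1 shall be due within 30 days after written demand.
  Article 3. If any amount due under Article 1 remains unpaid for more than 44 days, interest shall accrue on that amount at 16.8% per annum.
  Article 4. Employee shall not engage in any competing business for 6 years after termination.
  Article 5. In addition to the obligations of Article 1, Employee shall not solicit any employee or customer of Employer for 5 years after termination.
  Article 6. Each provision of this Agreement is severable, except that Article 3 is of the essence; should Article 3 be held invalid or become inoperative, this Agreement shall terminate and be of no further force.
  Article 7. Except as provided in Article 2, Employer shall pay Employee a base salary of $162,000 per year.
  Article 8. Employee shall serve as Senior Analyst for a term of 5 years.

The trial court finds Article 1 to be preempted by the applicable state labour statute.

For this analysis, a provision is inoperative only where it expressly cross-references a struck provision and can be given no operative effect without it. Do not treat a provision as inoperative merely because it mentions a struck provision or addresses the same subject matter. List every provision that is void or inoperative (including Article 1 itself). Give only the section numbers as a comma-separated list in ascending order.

Article 1 is struck. Article 2 operates only by reference to Article 1, so it falls with Article 1. Article 3 has no operative effect of its own apart from Article 1 and is therefore inoperative. Article 6 makes Article 3 an essential term, and Article 3 has been rendered inoperative by the cascade; under Article 6, the entire Agreement is therefore void. No provision of the Agreement survives.

1, 2, 3, 4, 5, 6, 7, 8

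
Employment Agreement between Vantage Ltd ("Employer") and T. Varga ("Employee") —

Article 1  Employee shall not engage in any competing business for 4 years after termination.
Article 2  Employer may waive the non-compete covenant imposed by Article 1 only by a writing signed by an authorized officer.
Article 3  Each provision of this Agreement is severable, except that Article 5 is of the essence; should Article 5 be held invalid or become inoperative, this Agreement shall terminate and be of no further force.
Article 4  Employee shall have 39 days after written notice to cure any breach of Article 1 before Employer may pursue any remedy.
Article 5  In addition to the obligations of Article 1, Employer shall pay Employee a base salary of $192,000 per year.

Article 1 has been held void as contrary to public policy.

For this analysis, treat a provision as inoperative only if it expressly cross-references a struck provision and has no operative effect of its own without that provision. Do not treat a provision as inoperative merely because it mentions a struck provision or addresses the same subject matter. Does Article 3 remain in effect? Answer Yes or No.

Yes

Article 1 is struck. Article 2 has no operative effect of its own apart from Article 1 and is therefore inoperative. Article 4 operates only by reference to Article 1, so it falls with Article 1. Although Article 5 refers to Article 1, its operative terms do not depend on Article 1, so it remains in effect. Article 3 makes Article 5 an essential term, but Article 5 is unaffected, so the severability proviso in Article 3 preserves the remaining provisions. The provisions still in force are Article 3 and Article 5. Article 3 is among the surviving provisions, so the answer is yes.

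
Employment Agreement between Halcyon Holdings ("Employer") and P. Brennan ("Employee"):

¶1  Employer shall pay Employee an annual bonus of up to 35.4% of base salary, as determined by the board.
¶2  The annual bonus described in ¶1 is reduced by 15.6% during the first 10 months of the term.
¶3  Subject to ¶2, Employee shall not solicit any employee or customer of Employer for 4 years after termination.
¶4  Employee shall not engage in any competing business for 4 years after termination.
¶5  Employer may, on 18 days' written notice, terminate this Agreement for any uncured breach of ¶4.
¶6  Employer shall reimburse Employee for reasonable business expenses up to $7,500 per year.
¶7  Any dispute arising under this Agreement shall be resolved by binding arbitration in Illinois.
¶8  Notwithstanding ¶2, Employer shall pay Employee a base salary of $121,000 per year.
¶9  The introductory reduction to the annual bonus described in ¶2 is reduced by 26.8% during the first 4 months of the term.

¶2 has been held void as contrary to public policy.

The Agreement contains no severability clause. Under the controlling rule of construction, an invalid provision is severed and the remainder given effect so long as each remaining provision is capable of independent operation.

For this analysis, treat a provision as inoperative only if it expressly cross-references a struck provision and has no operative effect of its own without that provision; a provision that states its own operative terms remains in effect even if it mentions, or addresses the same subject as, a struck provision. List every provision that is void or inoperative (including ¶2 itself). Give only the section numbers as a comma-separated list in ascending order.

2, 9

¶2 is struck. The whole of ¶9 is the introductory reduction to the introductory reduction to the annual bonus, defined by reference to ¶2, so ¶9 cannot stand once ¶2 is removed. Although ¶8 refers to ¶2, its operative terms do not depend on ¶2, so it remains in effect. Although ¶3 refers to ¶2, its operative terms do not depend on ¶2, so it remains in effect. Under the stated default rule, only provisions that cannot operate independently fall away; the rest are enforced. ¶1, ¶3, ¶4, ¶5, ¶6, ¶7, and ¶8 remain in effect.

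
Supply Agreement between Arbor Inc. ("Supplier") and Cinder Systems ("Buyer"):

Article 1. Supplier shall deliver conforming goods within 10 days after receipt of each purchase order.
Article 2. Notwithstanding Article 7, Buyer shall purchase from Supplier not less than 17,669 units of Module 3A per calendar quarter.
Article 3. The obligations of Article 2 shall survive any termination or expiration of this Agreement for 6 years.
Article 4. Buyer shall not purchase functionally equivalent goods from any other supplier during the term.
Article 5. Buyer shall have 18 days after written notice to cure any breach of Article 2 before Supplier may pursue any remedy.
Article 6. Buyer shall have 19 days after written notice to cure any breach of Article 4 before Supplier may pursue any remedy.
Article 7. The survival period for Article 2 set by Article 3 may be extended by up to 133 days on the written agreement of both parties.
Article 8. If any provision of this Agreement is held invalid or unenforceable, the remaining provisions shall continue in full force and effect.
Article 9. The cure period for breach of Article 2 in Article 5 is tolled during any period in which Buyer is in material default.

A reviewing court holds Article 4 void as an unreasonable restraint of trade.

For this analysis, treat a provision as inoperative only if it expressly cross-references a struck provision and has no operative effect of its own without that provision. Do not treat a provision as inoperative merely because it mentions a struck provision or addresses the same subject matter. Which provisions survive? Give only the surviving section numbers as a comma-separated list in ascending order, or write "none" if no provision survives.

1, 2, 3, 5, 7, 8, 9

Article 4 is struck. Article 6 merely fixes the cure period for breach of Article 4; with Article 4 gone it has nothing to operate on and falls away. Article 8 is a severability clause and preserves every provision that can still be given independent effect. Article 1, Article 2, Article 3, Article 5, Article 7, Article 8, and Article 9 remain in effect.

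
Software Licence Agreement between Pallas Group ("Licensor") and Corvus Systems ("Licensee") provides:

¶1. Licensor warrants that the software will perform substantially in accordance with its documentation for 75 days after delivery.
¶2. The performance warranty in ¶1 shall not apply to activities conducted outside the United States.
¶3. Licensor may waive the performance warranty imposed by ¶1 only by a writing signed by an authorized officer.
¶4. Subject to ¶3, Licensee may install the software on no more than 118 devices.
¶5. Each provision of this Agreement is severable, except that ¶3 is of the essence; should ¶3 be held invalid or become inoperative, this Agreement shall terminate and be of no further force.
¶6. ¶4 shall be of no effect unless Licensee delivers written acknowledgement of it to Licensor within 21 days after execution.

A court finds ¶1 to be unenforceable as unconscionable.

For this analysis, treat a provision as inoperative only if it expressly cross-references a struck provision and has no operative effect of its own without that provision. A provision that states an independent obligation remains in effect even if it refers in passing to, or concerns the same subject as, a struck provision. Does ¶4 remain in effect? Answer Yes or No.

¶1 is struck. The whole of ¶2 is the carve-out from the performance warranty, defined by reference to ¶1, so ¶2 cannot stand once ¶1 is removed. ¶3 operates only by reference to ¶1, so it falls with ¶1. ¶5 makes ¶3 an essential term, and ¶3 has been rendered inoperative by the cascade; under ¶5, the entire Agreement is therefore void. No provision of the Agreement survives. ¶4 is among the inoperative provisions, so the answer is no.

No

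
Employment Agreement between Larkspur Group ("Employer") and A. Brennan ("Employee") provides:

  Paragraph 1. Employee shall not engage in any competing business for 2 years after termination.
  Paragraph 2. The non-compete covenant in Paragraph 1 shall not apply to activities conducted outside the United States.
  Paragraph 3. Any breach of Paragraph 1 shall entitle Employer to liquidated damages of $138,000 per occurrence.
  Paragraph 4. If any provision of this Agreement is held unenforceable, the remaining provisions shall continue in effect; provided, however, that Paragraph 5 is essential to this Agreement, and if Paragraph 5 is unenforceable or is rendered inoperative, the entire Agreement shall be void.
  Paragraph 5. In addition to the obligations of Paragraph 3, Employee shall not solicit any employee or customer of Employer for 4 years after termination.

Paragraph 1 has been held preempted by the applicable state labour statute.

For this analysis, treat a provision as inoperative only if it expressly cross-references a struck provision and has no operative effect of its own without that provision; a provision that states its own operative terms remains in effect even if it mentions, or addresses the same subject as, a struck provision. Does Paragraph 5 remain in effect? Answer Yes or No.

Yes

Paragraph 1 is struck. Paragraph 2 operates only by reference to Paragraph 1, so it falls with Paragraph 1. Paragraph 3 has no operative effect of its own apart from Paragraph 1 and is therefore inoperative. Although Paragraph 5 refers to Paragraph 3, its operative terms do not depend on Paragraph 3, so it remains in effect. Paragraph 4 makes Paragraph 5 an essential term, but Paragraph 5 is unaffected, so the severability proviso in Paragraph 4 preserves the remaining provisions. Paragraph 4 and Paragraph 5 remain in effect. Paragraph 5 is among the surviving provisions, so the answer is yes.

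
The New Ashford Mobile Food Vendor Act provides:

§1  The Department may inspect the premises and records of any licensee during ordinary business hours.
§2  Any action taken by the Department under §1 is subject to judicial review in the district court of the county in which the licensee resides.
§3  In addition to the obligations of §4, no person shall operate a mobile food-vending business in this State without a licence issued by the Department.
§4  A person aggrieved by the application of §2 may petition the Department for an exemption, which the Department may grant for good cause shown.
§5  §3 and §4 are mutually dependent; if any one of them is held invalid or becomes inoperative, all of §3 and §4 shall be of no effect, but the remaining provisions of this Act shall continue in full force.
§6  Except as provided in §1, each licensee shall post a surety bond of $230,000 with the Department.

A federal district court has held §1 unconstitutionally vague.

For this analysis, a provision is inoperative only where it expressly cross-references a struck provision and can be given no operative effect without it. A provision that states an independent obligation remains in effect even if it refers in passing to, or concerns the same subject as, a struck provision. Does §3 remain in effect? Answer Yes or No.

§1 is struck. §2 has no operative effect of its own apart from §1 and is therefore inoperative. §4 operates only by reference to §2, so it falls with §2. §6 mentions §1 but its own obligation stands independently of §1, so §6 is not affected. §5 declares §3 and §4 mutually dependent; since one of them has fallen, all of them are of no effect. That brings down §3 as well. The remainder continues in force under §5. That leaves §5 and §6 in effect. §3 is among the inoperative provisions, so the answer is no.

No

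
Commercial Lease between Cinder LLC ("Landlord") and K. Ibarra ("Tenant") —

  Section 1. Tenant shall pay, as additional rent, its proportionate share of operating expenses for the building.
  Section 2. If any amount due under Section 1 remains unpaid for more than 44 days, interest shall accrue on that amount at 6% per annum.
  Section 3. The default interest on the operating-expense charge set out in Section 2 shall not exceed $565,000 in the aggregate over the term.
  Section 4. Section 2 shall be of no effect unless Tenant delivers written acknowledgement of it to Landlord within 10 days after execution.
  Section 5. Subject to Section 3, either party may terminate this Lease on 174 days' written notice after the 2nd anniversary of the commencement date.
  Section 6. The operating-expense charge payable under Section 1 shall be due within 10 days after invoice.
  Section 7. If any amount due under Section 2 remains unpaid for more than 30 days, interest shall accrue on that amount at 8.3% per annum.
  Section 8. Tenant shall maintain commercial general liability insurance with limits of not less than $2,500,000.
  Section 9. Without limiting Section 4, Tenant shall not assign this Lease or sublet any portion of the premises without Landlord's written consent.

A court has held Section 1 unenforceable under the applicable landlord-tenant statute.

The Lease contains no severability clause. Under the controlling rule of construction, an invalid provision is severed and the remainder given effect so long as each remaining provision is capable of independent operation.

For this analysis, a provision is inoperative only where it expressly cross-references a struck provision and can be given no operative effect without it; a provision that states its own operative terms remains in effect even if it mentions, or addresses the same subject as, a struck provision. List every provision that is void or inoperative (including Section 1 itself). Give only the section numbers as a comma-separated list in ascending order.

Section 1 is struck. Section 2 has no operative effect of its own apart from Section 1 and is therefore inoperative. Section 6 has no operative effect of its own apart from Section 1 and is therefore inoperative. Section 3 does nothing except set the aggregate cap on the default interest on the operating-expense charge by reference to Section 2; with Section 2 gone it has no independent effect and is inoperative. Section 4 operates only by reference to Section 2, so it falls with Section 2. Section 7 operates only by reference to Section 2, so it falls with Section 2. Section 5 mentions Section 3 but its own obligation stands independently of Section 3, so Section 5 is not affected. Section 9 mentions Section 4 but its own obligation stands independently of Section 4, so Section 9 is not affected. With no severability clause, the stated default rule severs what cannot stand and enforces each remaining provision that can operate on its own. Section 5, Section 8, and Section 9 remain in effect.

1, 2, 3, 4, 6, 7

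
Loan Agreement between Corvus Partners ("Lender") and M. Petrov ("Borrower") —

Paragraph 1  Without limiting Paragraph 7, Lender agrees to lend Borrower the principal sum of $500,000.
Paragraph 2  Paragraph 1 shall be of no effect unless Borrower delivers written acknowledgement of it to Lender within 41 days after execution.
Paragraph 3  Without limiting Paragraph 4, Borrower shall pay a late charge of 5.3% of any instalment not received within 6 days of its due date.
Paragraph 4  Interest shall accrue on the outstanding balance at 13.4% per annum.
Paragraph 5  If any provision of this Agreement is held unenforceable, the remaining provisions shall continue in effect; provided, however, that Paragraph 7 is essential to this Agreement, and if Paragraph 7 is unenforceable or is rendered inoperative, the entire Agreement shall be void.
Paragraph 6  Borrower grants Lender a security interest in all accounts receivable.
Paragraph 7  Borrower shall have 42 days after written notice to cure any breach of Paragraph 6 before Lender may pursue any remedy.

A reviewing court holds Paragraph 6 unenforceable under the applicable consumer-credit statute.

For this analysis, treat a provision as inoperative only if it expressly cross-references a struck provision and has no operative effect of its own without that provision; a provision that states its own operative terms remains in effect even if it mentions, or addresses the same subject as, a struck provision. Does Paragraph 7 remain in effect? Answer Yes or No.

No

Paragraph 6 is struck. The only function of Paragraph 7 is the cure period for breach of Paragraph 6, so it cannot stand once Paragraph 6 is removed. Paragraph 5 makes Paragraph 7 an essential term, and Paragraph 7 has been rendered inoperative by the cascade; under Paragraph 5, the entire Agreement is therefore void. No provision of the Agreement survives. Paragraph 7 is among the inoperative provisions, so the answer is no.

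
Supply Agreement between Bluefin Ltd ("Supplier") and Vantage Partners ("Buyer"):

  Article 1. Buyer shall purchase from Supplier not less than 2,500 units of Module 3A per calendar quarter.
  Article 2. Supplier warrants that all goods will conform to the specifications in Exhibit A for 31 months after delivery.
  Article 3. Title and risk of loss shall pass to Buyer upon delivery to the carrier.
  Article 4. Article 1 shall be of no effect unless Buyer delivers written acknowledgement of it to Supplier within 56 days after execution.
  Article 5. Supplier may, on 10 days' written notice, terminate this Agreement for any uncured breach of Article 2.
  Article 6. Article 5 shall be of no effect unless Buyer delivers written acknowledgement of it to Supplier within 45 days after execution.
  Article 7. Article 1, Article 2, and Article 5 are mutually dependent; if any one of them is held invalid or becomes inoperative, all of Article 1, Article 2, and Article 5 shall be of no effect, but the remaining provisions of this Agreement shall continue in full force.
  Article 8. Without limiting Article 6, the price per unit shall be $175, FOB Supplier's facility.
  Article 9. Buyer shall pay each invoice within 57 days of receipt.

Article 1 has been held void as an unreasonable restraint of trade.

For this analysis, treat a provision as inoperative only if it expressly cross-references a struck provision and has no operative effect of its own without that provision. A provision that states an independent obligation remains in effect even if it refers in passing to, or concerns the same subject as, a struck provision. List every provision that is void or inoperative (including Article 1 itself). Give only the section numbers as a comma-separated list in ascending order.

1, 2, 4, 5, 6

Article 1 is struck. Article 4 merely fixes the acknowledgement condition for Article 1; with Article 1 gone it has nothing to operate on and falls away. Although Article 8 refers to Article 6, its operative terms do not depend on Article 6, so it remains in effect. Article 7 declares Article 1, Article 2, and Article 5 mutually dependent; since one of them has fallen, all of them are of no effect. That brings down Article 2 and Article 5 as well. Article 6 in turn depends solely on a provision now struck and likewise falls. The remainder continues in force under Article 7. The provisions still in force are Article 3, Article 7, Article 8, and Article 9.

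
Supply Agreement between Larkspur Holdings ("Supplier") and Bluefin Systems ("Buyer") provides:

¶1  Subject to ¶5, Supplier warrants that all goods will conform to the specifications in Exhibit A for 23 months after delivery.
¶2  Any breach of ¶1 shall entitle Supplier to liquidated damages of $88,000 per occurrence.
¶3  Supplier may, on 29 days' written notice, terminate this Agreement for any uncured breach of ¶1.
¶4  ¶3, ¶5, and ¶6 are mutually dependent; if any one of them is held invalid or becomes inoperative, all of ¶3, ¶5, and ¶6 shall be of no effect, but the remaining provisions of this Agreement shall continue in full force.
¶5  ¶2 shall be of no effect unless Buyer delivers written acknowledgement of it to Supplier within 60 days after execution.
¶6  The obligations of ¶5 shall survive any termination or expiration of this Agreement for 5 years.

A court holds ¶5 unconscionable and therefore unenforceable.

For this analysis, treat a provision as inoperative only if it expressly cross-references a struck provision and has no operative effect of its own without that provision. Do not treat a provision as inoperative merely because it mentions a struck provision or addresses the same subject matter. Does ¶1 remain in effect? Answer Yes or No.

Yes

¶5 is struck. ¶6 operates only by reference to ¶5, so it falls with ¶5. Although ¶1 refers to ¶5, its operative terms do not depend on ¶5, so it remains in effect. ¶4 declares ¶3, ¶5, and ¶6 mutually dependent; since one of them has fallen, all of them are of no effect. That brings down ¶3 as well. The remainder continues in force under ¶4. The provisions still in force are ¶1, ¶2, and ¶4. ¶1 is among the surviving provisions, so the answer is yes.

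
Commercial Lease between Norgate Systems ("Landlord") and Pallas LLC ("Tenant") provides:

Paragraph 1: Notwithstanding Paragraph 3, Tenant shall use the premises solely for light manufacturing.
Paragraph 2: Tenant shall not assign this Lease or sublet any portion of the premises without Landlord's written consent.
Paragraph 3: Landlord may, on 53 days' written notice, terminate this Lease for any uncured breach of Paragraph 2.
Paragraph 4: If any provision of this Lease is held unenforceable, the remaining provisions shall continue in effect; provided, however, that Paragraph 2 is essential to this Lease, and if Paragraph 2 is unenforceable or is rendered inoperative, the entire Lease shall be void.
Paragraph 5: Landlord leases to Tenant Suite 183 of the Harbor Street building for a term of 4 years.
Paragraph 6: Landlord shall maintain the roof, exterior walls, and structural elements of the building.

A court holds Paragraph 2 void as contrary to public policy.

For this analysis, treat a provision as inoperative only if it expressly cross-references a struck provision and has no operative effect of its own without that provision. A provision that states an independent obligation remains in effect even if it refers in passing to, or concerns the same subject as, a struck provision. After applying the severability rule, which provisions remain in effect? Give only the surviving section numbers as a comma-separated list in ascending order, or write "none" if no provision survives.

Paragraph 2 is struck. Paragraph 3 operates only by reference to Paragraph 2, so it falls with Paragraph 2. Paragraph 4 makes Paragraph 2 an essential term, and Paragraph 2 is the provision held invalid; under Paragraph 4, the entire Lease is therefore void. No provision of the Lease survives.

none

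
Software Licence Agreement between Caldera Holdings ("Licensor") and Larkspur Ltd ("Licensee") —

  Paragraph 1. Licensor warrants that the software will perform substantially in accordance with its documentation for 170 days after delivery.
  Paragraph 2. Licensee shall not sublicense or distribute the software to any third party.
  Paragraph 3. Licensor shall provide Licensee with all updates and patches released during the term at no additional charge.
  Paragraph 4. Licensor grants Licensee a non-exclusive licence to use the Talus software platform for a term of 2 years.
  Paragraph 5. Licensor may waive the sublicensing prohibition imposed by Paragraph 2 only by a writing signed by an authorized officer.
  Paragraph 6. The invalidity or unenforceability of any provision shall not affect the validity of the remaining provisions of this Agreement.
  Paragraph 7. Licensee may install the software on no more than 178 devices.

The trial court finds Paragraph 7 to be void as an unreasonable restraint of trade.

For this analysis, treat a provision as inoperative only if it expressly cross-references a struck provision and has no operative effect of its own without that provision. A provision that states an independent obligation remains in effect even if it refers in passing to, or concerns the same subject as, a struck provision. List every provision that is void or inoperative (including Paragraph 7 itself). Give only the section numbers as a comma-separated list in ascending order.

Paragraph 7 is struck. Nothing else in the Agreement is defined by reference to Paragraph 7. Under the severability clause in Paragraph 6, the remaining provisions continue in force. The provisions still in force are Paragraph 1, Paragraph 2, Paragraph 3, Paragraph 4, Paragraph 5, and Paragraph 6.

7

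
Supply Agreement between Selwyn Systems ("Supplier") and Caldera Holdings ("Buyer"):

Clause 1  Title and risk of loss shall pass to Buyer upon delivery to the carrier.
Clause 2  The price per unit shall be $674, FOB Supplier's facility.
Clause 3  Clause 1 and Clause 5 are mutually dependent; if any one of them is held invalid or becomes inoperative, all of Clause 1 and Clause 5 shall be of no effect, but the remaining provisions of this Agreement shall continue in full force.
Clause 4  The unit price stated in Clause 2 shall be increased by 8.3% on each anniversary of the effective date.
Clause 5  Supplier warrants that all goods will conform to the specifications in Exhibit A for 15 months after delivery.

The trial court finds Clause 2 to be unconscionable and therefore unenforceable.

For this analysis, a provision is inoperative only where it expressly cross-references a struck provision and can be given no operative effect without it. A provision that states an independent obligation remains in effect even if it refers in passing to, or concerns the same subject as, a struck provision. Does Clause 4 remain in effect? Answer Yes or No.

Clause 2 is struck. Clause 4 has no operative effect of its own apart from Clause 2 and is therefore inoperative. Clause 3 ties Clause 1 and Clause 5 together, but none of those is affected here; the remaining provisions continue in force under Clause 3. Clause 1, Clause 3, and Clause 5 remain in effect. Clause 4 is among the inoperative provisions, so the answer is no.

No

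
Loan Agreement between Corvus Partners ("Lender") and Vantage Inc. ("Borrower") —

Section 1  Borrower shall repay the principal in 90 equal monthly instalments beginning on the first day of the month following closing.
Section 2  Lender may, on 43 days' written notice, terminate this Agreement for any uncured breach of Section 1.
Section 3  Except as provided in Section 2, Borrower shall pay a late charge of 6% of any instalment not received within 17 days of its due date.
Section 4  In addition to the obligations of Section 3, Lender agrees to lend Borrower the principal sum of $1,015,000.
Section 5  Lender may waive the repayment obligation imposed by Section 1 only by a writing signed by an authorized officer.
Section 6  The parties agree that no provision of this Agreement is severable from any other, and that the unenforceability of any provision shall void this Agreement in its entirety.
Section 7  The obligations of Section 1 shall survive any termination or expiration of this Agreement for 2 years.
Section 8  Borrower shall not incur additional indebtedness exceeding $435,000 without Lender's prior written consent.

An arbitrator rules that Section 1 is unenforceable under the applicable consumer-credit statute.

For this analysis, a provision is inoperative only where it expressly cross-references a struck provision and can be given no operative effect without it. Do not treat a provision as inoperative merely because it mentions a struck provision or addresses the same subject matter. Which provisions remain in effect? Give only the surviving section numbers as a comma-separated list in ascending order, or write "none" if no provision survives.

none

Section 1 is struck. The only function of Section 2 is the termination right for breach of Section 1, so it cannot stand once Section 1 is removed. The only function of Section 5 is the waiver condition for Section 1, so it cannot stand once Section 1 is removed. Section 7 has no operative effect of its own apart from Section 1 and is therefore inoperative. Section 6 provides that the Agreement is not severable, so the invalidity of any one provision voids the entire Agreement. No provision of the Agreement survives.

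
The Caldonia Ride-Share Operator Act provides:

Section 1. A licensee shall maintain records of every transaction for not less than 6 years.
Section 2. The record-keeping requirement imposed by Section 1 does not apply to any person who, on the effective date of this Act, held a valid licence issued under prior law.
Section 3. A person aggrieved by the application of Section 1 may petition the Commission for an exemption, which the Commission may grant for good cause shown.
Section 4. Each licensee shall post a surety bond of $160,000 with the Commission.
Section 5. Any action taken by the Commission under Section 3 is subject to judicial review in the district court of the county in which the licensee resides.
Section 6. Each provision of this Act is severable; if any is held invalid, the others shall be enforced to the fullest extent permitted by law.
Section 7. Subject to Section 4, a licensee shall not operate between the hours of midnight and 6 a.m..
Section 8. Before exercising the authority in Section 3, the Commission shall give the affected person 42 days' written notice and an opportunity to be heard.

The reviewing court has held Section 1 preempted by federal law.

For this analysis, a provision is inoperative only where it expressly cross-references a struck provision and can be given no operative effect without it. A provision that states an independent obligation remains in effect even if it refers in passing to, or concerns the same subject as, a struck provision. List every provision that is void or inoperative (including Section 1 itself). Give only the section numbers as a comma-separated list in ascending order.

Section 1 is struck. Section 2 has no operative effect of its own apart from Section 1 and is therefore inoperative. Section 3 merely fixes the exemption procedure for Section 1; with Section 1 gone it has nothing to operate on and falls away. Section 5 operates only by reference to Section 3, so it falls with Section 3. The only function of Section 8 is the notice-and-hearing requirement for Section 3, so it cannot stand once Section 3 is removed. Under the severability clause in Section 6, the remaining provisions continue in force. That leaves Section 4, Section 6, and Section 7 in effect.

1, 2, 3, 5, 8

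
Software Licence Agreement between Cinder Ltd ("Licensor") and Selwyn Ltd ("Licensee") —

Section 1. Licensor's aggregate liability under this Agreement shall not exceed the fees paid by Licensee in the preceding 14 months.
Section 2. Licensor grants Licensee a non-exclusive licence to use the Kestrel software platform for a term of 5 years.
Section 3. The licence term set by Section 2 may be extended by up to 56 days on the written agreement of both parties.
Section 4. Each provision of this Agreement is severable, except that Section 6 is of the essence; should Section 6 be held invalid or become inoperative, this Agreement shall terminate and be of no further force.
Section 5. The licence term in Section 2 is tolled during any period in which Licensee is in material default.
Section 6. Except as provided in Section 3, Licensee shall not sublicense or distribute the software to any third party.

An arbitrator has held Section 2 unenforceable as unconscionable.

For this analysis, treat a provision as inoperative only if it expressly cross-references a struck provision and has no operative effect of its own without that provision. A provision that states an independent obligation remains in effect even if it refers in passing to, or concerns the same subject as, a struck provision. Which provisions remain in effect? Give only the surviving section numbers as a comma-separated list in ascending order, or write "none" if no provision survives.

1, 4, 6

Section 2 is struck. Section 3 has no operative effect of its own apart from Section 2 and is therefore inoperative. Section 5 operates only by reference to Section 2, so it falls with Section 2. Although Section 6 refers to Section 3, its operative terms do not depend on Section 3, so it remains in effect. Section 4 makes Section 6 an essential term, but Section 6 is unaffected, so the severability proviso in Section 4 preserves the remaining provisions. The provisions still in force are Section 1, Section 4, and Section 6.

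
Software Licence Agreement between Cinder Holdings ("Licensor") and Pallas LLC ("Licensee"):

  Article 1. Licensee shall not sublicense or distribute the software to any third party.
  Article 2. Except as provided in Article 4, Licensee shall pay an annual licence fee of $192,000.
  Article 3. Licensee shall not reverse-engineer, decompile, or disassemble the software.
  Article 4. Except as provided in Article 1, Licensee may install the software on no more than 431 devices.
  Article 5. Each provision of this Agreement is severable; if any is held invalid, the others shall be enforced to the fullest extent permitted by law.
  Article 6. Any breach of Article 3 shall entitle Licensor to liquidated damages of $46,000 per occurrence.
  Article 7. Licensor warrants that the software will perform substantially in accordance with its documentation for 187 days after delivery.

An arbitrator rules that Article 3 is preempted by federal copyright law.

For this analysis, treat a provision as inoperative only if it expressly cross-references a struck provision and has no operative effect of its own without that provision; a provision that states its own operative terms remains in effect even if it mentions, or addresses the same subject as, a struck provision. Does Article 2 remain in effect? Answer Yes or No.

Yes

Article 3 is struck. Article 6 has no operative effect of its own apart from Article 3 and is therefore inoperative. Under the severability clause in Article 5, the remaining provisions continue in force. Article 1, Article 2, Article 4, Article 5, and Article 7 remain in effect. Article 2 is among the surviving provisions, so the answer is yes.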